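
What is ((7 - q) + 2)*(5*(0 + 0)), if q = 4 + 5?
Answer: 0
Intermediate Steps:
q = 9
((7 - q) + 2)*(5*(0 + 0)) = ((7 - 1*9) + 2)*(5*(0 + 0)) = ((7 - 9) + 2)*(5*0) = (-2 + 2)*0 = 0*0 = 0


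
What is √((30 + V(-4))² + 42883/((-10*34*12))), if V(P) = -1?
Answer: √864041235/1020 ≈ 28.818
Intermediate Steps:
√((30 + V(-4))² + 42883/((-10*34*12))) = √((30 - 1)² + 42883/((-10*34*12))) = √(29² + 42883/((-340*12))) = √(841 + 42883/(-4080)) = √(841 + 42883*(-1/4080)) = √(841 - 42883/4080) = √(3388397/4080) = √864041235/1020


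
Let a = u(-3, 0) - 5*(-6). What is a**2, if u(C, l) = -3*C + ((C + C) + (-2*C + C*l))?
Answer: 1521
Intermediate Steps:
u(C, l) = -3*C + C*l (u(C, l) = -3*C + (2*C + (-2*C + C*l)) = -3*C + C*l)
a = 39 (a = -3*(-3 + 0) - 5*(-6) = -3*(-3) + 30 = 9 + 30 = 39)
a**2 = 39**2 = 1521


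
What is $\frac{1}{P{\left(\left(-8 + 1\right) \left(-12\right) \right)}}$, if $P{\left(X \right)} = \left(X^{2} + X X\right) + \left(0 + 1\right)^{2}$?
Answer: $\frac{1}{14113} \approx 7.0857 \cdot 10^{-5}$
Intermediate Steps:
$P{\left(X \right)} = 1 + 2 X^{2}$ ($P{\left(X \right)} = \left(X^{2} + X^{2}\right) + 1^{2} = 2 X^{2} + 1 = 1 + 2 X^{2}$)
$\frac{1}{P{\left(\left(-8 + 1\right) \left(-12\right) \right)}} = \frac{1}{1 + 2 \left(\left(-8 + 1\right) \left(-12\right)\right)^{2}} = \frac{1}{1 + 2 \left(\left(-7\right) \left(-12\right)\right)^{2}} = \frac{1}{1 + 2 \cdot 84^{2}} = \frac{1}{1 + 2 \cdot 7056} = \frac{1}{1 + 14112} = \frac{1}{14113}$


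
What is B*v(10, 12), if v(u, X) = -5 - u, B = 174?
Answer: -2610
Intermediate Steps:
B*v(10, 12) = 174*(-5 - 1*10) = 174*(-5 - 10) = 174*(-15) = -2610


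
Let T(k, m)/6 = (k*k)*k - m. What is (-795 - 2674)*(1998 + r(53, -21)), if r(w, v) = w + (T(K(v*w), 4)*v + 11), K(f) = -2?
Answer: -12398206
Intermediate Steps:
T(k, m) = -6*m + 6*k³ (T(k, m) = 6*((k*k)*k - m) = 6*(k²*k - m) = 6*(k³ - m) = -6*m + 6*k³)
r(w, v) = 11 + w - 72*v (r(w, v) = w + ((-6*4 + 6*(-2)³)*v + 11) = w + ((-24 + 6*(-8))*v + 11) = w + ((-24 - 48)*v + 11) = w + (-72*v + 11) = w + (11 - 72*v) = 11 + w - 72*v)
(-795 - 2674)*(1998 + r(53, -21)) = (-795 - 2674)*(1998 + (11 + 53 - 72*(-21))) = -3469*(1998 + (11 + 53 + 1512)) = -3469*(1998 + 1576) = -3469*3574 = -12398206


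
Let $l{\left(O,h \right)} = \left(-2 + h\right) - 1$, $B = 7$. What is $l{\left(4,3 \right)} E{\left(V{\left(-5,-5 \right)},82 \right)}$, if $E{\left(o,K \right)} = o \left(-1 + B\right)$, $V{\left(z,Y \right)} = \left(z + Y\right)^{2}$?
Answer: $0$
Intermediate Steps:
$V{\left(z,Y \right)} = \left(Y + z\right)^{2}$
$l{\left(O,h \right)} = -3 + h$
$E{\left(o,K \right)} = 6 o$ ($E{\left(o,K \right)} = o \left(-1 + 7\right) = o 6 = 6 o$)
$l{\left(4,3 \right)} E{\left(V{\left(-5,-5 \right)},82 \right)} = \left(-3 + 3\right) 6 \left(-5 - 5\right)^{2} = 0 \cdot 6 \left(-10\right)^{2} = 0 \cdot 6 \cdot 100 = 0 \cdot 600 = 0$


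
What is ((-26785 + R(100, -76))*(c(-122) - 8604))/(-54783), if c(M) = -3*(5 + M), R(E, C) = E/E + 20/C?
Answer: -466662217/115653 ≈ -4035.0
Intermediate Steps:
R(E, C) = 1 + 20/C
c(M) = -15 - 3*M
((-26785 + R(100, -76))*(c(-122) - 8604))/(-54783) = ((-26785 + (20 - 76)/(-76))*((-15 - 3*(-122)) - 8604))/(-54783) = ((-26785 - 1/76*(-56))*((-15 + 366) - 8604))*(-1/54783) = ((-26785 + 14/19)*(351 - 8604))*(-1/54783) = -508901/19*(-8253)*(-1/54783) = (4199959953/19)*(-1/54783) = -466662217/115653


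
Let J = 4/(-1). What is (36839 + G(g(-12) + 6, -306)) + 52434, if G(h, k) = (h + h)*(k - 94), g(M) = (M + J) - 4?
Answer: 100473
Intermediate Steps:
J = -4 (J = 4*(-1) = -4)
g(M) = -8 + M (g(M) = (M - 4) - 4 = (-4 + M) - 4 = -8 + M)
G(h, k) = 2*h*(-94 + k) (G(h, k) = (2*h)*(-94 + k) = 2*h*(-94 + k))
(36839 + G(g(-12) + 6, -306)) + 52434 = (36839 + 2*((-8 - 12) + 6)*(-94 - 306)) + 52434 = (36839 + 2*(-20 + 6)*(-400)) + 52434 = (36839 + 2*(-14)*(-400)) + 52434 = (36839 + 11200) + 52434 = 48039 + 52434 = 100473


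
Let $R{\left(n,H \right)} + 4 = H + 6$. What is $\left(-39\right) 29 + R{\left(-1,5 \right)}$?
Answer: $-1124$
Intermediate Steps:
$R{\left(n,H \right)} = 2 + H$ ($R{\left(n,H \right)} = -4 + \left(H + 6\right) = -4 + \left(6 + H\right) = 2 + H$)
$\left(-39\right) 29 + R{\left(-1,5 \right)} = \left(-39\right) 29 + \left(2 + 5\right) = -1131 + 7 = -1124$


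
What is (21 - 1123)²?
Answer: 1214404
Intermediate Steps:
(21 - 1123)² = (-1102)² = 1214404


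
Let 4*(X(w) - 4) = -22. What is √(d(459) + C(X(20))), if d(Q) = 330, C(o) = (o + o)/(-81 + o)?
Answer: 2*√249590/55 ≈ 18.167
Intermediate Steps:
X(w) = -3/2 (X(w) = 4 + (¼)*(-22) = 4 - 11/2 = -3/2)
C(o) = 2*o/(-81 + o) (C(o) = (2*o)/(-81 + o) = 2*o/(-81 + o))
√(d(459) + C(X(20))) = √(330 + 2*(-3/2)/(-81 - 3/2)) = √(330 + 2*(-3/2)/(-165/2)) = √(330 + 2*(-3/2)*(-2/165)) = √(330 + 2/55) = √(18152/55) = 2*√249590/55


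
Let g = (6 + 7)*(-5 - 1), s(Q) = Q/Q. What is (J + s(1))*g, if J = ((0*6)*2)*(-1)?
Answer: -78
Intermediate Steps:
s(Q) = 1
J = 0 (J = (0*2)*(-1) = 0*(-1) = 0)
g = -78 (g = 13*(-6) = -78)
(J + s(1))*g = (0 + 1)*(-78) = 1*(-78) = -78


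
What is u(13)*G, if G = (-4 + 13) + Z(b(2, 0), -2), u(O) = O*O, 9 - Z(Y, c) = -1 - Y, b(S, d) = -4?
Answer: 2535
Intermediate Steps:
Z(Y, c) = 10 + Y (Z(Y, c) = 9 - (-1 - Y) = 9 + (1 + Y) = 10 + Y)
u(O) = O**2
G = 15 (G = (-4 + 13) + (10 - 4) = 9 + 6 = 15)
u(13)*G = 13**2*15 = 169*15 = 2535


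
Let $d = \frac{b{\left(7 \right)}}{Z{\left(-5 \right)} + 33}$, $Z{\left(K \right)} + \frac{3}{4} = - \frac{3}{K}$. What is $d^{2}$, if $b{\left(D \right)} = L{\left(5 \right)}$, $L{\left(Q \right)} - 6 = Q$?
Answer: $\frac{48400}{431649} \approx 0.11213$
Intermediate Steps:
$L{\left(Q \right)} = 6 + Q$
$Z{\left(K \right)} = - \frac{3}{4} - \frac{3}{K}$
$b{\left(D \right)} = 11$ ($b{\left(D \right)} = 6 + 5 = 11$)
$d = \frac{220}{657}$ ($d = \frac{11}{\left(- \frac{3}{4} - \frac{3}{-5}\right) + 33} = \frac{11}{\left(- \frac{3}{4} - - \frac{3}{5}\right) + 33} = \frac{11}{\left(- \frac{3}{4} + \frac{3}{5}\right) + 33} = \frac{11}{- \frac{3}{20} + 33} = \frac{11}{\frac{657}{20}} = 11 \cdot \frac{20}{657} = \frac{220}{657} \approx 0.33486$)
$d^{2} = \left(\frac{220}{657}\right)^{2} = \frac{48400}{431649}$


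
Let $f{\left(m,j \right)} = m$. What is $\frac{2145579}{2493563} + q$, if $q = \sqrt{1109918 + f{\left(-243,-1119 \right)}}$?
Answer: $\frac{2145579}{2493563} + 5 \sqrt{44387} \approx 1054.3$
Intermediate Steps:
$q = 5 \sqrt{44387}$ ($q = \sqrt{1109918 - 243} = \sqrt{1109675} = 5 \sqrt{44387} \approx 1053.4$)
$\frac{2145579}{2493563} + q = \frac{2145579}{2493563} + 5 \sqrt{44387}$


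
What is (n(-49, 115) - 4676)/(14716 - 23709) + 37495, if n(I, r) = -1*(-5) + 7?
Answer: 337197199/8993 ≈ 37496.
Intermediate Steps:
n(I, r) = 12 (n(I, r) = 5 + 7 = 12)
(n(-49, 115) - 4676)/(14716 - 23709) + 37495 = (12 - 4676)/(14716 - 23709) + 37495 = -4664/(-8993) + 37495 = -4664*(-1/8993) + 37495 = 4664/8993 + 37495 = 337197199/8993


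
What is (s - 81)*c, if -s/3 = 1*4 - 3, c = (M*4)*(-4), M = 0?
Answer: 0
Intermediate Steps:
c = 0 (c = (0*4)*(-4) = 0*(-4) = 0)
s = -3 (s = -3*(1*4 - 3) = -3*(4 - 3) = -3*1 = -3)
(s - 81)*c = (-3 - 81)*0 = -84*0 = 0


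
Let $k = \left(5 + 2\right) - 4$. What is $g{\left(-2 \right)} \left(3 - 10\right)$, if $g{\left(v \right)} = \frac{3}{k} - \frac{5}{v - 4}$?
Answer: $- \frac{77}{6} \approx -12.833$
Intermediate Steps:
$k = 3$ ($k = 7 - 4 = 3$)
$g{\left(v \right)} = 1 - \frac{5}{-4 + v}$ ($g{\left(v \right)} = \frac{3}{3} - \frac{5}{v - 4} = 3 \cdot \frac{1}{3} - \frac{5}{-4 + v} = 1 - \frac{5}{-4 + v}$)
$g{\left(-2 \right)} \left(3 - 10\right) = \frac{-9 - 2}{-4 - 2} \left(3 - 10\right) = \frac{1}{-6} \left(-11\right) \left(-7\right) = \left(- \frac{1}{6}\right) \left(-11\right) \left(-7\right) = \frac{11}{6} \left(-7\right) = - \frac{77}{6}$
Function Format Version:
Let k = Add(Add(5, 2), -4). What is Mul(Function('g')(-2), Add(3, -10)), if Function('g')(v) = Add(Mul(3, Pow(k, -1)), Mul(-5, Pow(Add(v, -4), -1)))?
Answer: Rational(-77, 6) ≈ -12.833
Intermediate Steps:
k = 3 (k = Add(7, -4) = 3)
Function('g')(v) = Add(1, Mul(-5, Pow(Add(-4, v), -1))) (Function('g')(v) = Add(Mul(3, Pow(3, -1)), Mul(-5, Pow(Add(v, -4), -1))) = Add(Mul(3, Rational(1, 3)), Mul(-5, Pow(Add(-4, v), -1))) = Add(1, Mul(-5, Pow(Add(-4, v), -1))))
Mul(Function('g')(-2), Add(3, -10)) = Mul(Mul(Pow(Add(-4, -2), -1), Add(-9, -2)), Add(3, -10)) = Mul(Mul(Pow(-6, -1), -11), -7) = Mul(Mul(Rational(-1, 6), -11), -7) = Mul(Rational(11, 6), -7) = Rational(-77, 6)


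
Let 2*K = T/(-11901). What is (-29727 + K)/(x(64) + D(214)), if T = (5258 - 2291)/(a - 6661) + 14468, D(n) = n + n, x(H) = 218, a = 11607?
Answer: -3499673480779/76050151032 ≈ -46.018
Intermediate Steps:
D(n) = 2*n
T = 71561695/4946 (T = (5258 - 2291)/(11607 - 6661) + 14468 = 2967/4946 + 14468 = 71561695/4946 ≈ 14469.)
K = -71561695/117724692 (K = ((71561695/4946)/(-11901))/2 = ((71561695/4946)*(-1/11901))/2 = (1/2)*(-71561695/58862346) = -71561695/117724692 ≈ -0.60787)
(-29727 + K)/(x(64) + D(214)) = (-29727 - 71561695/117724692)/(218 + 2*214) = -3499673480779/(117724692*(218 + 428)) = -3499673480779/117724692/646 = -3499673480779/117724692*1/646 = -3499673480779/76050151032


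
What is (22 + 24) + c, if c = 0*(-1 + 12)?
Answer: 46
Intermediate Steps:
c = 0 (c = 0*11 = 0)
(22 + 24) + c = (22 + 24) + 0 = 46 + 0 = 46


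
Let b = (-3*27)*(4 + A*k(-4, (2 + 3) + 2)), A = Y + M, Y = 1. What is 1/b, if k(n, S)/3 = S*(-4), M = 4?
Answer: 1/33696 ≈ 2.9677e-5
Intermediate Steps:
k(n, S) = -12*S (k(n, S) = 3*(S*(-4)) = 3*(-4*S) = -12*S)
A = 5 (A = 1 + 4 = 5)
b = 33696 (b = (-3*27)*(4 + 5*(-12*((2 + 3) + 2))) = -81*(4 + 5*(-12*(5 + 2))) = -81*(4 + 5*(-12*7)) = -81*(4 + 5*(-84)) = -81*(4 - 420) = -81*(-416) = 33696)
1/b = 1/33696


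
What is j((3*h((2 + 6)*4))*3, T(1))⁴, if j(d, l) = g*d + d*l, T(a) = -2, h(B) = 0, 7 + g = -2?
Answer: 0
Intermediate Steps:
g = -9 (g = -7 - 2 = -9)
j(d, l) = -9*d + d*l
j((3*h((2 + 6)*4))*3, T(1))⁴ = (((3*0)*3)*(-9 - 2))⁴ = ((0*3)*(-11))⁴ = (0*(-11))⁴ = 0⁴ = 0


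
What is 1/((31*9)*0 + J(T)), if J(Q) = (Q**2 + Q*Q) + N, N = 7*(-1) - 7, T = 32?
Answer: 1/2034 ≈ 0.00049164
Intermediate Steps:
N = -14 (N = -7 - 7 = -14)
J(Q) = -14 + 2*Q**2 (J(Q) = (Q**2 + Q*Q) - 14 = (Q**2 + Q**2) - 14 = 2*Q**2 - 14 = -14 + 2*Q**2)
1/((31*9)*0 + J(T)) = 1/((31*9)*0 + (-14 + 2*32**2)) = 1/(279*0 + (-14 + 2*1024)) = 1/(0 + (-14 + 2048)) = 1/(0 + 2034) = 1/2034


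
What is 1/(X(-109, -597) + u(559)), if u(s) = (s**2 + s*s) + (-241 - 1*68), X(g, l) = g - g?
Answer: 1/624653 ≈ 1.6009e-6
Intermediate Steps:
X(g, l) = 0
u(s) = -309 + 2*s**2 (u(s) = (s**2 + s**2) + (-241 - 68) = 2*s**2 - 309 = -309 + 2*s**2)
1/(X(-109, -597) + u(559)) = 1/(0 + (-309 + 2*559**2)) = 1/(0 + (-309 + 2*312481)) = 1/(0 + (-309 + 624962)) = 1/(0 + 624653) = 1/624653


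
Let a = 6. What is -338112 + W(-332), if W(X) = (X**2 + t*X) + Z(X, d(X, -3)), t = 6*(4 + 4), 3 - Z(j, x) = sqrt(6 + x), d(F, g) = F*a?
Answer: -243821 - I*sqrt(1986) ≈ -2.4382e+5 - 44.565*I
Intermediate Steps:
d(F, g) = 6*F (d(F, g) = F*6 = 6*F)
Z(j, x) = 3 - sqrt(6 + x)
t = 48 (t = 6*8 = 48)
W(X) = 3 + X**2 - sqrt(6 + 6*X) + 48*X (W(X) = (X**2 + 48*X) + (3 - sqrt(6 + 6*X)) = 3 + X**2 - sqrt(6 + 6*X) + 48*X)
-338112 + W(-332) = -338112 + (3 + (-332)**2 - sqrt(6 + 6*(-332)) + 48*(-332)) = -338112 + (3 + 110224 - sqrt(6 - 1992) - 15936) = -338112 + (3 + 110224 - sqrt(-1986) - 15936) = -338112 + (3 + 110224 - I*sqrt(1986) - 15936) = -338112 + (94291 - I*sqrt(1986)) = -243821 - I*sqrt(1986)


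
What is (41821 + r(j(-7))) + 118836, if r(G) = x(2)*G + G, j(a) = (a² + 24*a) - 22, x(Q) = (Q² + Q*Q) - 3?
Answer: 159811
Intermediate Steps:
x(Q) = -3 + 2*Q² (x(Q) = (Q² + Q²) - 3 = 2*Q² - 3 = -3 + 2*Q²)
j(a) = -22 + a² + 24*a
r(G) = 6*G (r(G) = (-3 + 2*2²)*G + G = (-3 + 2*4)*G + G = (-3 + 8)*G + G = 5*G + G = 6*G)
(41821 + r(j(-7))) + 118836 = (41821 + 6*(-22 + (-7)² + 24*(-7))) + 118836 = (41821 + 6*(-22 + 49 - 168)) + 118836 = (41821 + 6*(-141)) + 118836 = (41821 - 846) + 118836 = 40975 + 118836 = 159811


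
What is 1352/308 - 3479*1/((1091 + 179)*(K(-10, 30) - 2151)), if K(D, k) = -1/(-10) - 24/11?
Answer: 10169497627/2316048581 ≈ 4.3909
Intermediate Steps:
K(D, k) = -229/110 (K(D, k) = -1*(-⅒) - 24*1/11 = ⅒ - 24/11 = -229/110)
1352/308 - 3479*1/((1091 + 179)*(K(-10, 30) - 2151)) = 1352/308 - 3479*1/((1091 + 179)*(-229/110 - 2151)) = 1352*(1/308) - 3479/((-236839/110*1270)) = 338/77 - 3479/(-30078553/11) = 338/77 - 3479*(-11/30078553) = 338/77 + 38269/30078553 = 10169497627/2316048581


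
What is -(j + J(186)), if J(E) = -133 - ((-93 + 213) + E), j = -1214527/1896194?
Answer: 833643693/1896194 ≈ 439.64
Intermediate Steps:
j = -1214527/1896194 (j = -1214527*1/1896194 = -1214527/1896194 ≈ -0.64051)
J(E) = -253 - E (J(E) = -133 - (120 + E) = -133 + (-120 - E) = -253 - E)
-(j + J(186)) = -(-1214527/1896194 + (-253 - 1*186)) = -(-1214527/1896194 + (-253 - 186)) = -(-1214527/1896194 - 439) = -1*(-833643693/1896194) = 833643693/1896194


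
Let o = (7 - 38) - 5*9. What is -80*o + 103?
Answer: 6183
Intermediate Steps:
o = -76 (o = -31 - 45 = -76)
-80*o + 103 = -80*(-76) + 103 = 6080 + 103 = 6183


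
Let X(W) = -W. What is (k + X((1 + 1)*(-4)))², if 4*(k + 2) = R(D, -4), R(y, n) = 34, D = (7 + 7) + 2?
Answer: 841/4 ≈ 210.25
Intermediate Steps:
D = 16 (D = 14 + 2 = 16)
k = 13/2 (k = -2 + (¼)*34 = -2 + 17/2 = 13/2 ≈ 6.5000)
(k + X((1 + 1)*(-4)))² = (13/2 - (1 + 1)*(-4))² = (13/2 - 2*(-4))² = (13/2 - 1*(-8))² = (13/2 + 8)² = (29/2)² = 841/4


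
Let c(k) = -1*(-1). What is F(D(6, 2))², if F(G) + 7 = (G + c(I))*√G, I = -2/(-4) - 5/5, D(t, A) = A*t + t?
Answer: 6547 - 798*√2 ≈ 5418.5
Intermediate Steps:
D(t, A) = t + A*t
I = -½ (I = -2*(-¼) - 5*⅕ = ½ - 1 = -½ ≈ -0.50000)
c(k) = 1
F(G) = -7 + √G*(1 + G) (F(G) = -7 + (G + 1)*√G = -7 + (1 + G)*√G = -7 + √G*(1 + G))
F(D(6, 2))² = (-7 + √(6*(1 + 2)) + (6*(1 + 2))^(3/2))² = (-7 + √(6*3) + (6*3)^(3/2))² = (-7 + √18 + 18^(3/2))² = (-7 + 3*√2 + 54*√2)² = (-7 + 57*√2)²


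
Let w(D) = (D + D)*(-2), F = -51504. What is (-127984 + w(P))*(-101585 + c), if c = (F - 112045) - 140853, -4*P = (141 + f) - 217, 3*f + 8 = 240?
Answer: 51959298892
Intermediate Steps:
f = 232/3 (f = -8/3 + (⅓)*240 = -8/3 + 80 = 232/3 ≈ 77.333)
P = -⅓ (P = -((141 + 232/3) - 217)/4 = -(655/3 - 217)/4 = -¼*4/3 = -⅓ ≈ -0.33333)
w(D) = -4*D (w(D) = (2*D)*(-2) = -4*D)
c = -304402 (c = (-51504 - 112045) - 140853 = -163549 - 140853 = -304402)
(-127984 + w(P))*(-101585 + c) = (-127984 - 4*(-⅓))*(-101585 - 304402) = (-127984 + 4/3)*(-405987) = -383948/3*(-405987) = 51959298892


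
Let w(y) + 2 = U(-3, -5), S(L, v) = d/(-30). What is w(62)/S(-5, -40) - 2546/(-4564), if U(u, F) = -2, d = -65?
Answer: -38219/29666 ≈ -1.2883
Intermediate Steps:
S(L, v) = 13/6 (S(L, v) = -65/(-30) = -65*(-1/30) = 13/6)
w(y) = -4 (w(y) = -2 - 2 = -4)
w(62)/S(-5, -40) - 2546/(-4564) = -4/13/6 - 2546/(-4564) = -4*6/13 - 2546*(-1/4564) = -24/13 + 1273/2282 = -38219/29666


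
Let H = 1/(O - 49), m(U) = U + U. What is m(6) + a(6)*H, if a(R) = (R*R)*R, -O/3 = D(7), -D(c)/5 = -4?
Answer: 1092/109 ≈ 10.018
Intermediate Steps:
D(c) = 20 (D(c) = -5*(-4) = 20)
O = -60 (O = -3*20 = -60)
m(U) = 2*U
H = -1/109 (H = 1/(-60 - 49) = 1/(-109) = -1/109 ≈ -0.0091743)
a(R) = R**3 (a(R) = R**2*R = R**3)
m(6) + a(6)*H = 2*6 + 6**3*(-1/109) = 12 + 216*(-1/109) = 12 - 216/109 = 1092/109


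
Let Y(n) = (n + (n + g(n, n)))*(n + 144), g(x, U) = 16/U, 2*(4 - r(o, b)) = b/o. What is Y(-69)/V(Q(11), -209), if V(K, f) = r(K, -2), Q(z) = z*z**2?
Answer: -12695078/4899 ≈ -2591.4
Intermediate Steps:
r(o, b) = 4 - b/(2*o)
Q(z) = z**3
V(K, f) = 4 + 1/K (V(K, f) = 4 - 1/2*(-2)/K = 4 + 1/K)
Y(n) = (144 + n)*(2*n + 16/n) (Y(n) = (n + (n + 16/n))*(n + 144) = (2*n + 16/n)*(144 + n) = (144 + n)*(2*n + 16/n))
Y(-69)/V(Q(11), -209) = (16 + 2*(-69)**2 + 288*(-69) + 2304/(-69))/(4 + 1/(11**3)) = (16 + 2*4761 - 19872 + 2304*(-1/69))/(4 + 1/1331) = (16 + 9522 - 19872 - 768/23)/(4 + 1/1331) = -238450/(23*5325/1331) = -238450/23*1331/5325 = -12695078/4899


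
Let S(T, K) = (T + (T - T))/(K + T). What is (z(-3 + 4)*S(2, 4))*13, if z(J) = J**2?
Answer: 13/3 ≈ 4.3333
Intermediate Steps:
S(T, K) = T/(K + T) (S(T, K) = (T + 0)/(K + T) = T/(K + T))
(z(-3 + 4)*S(2, 4))*13 = ((-3 + 4)**2*(2/(4 + 2)))*13 = (1**2*(2/6))*13 = (1*(2*(1/6)))*13 = (1*(1/3))*13 = (1/3)*13 = 13/3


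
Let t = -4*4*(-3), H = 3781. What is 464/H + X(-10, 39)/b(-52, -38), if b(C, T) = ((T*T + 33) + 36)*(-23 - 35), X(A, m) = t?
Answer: 20268184/165898937 ≈ 0.12217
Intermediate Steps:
t = 48 (t = -16*(-3) = 48)
X(A, m) = 48
b(C, T) = -4002 - 58*T² (b(C, T) = ((T² + 33) + 36)*(-58) = ((33 + T²) + 36)*(-58) = (69 + T²)*(-58) = -4002 - 58*T²)
464/H + X(-10, 39)/b(-52, -38) = 464/3781 + 48/(-4002 - 58*(-38)²) = 464*(1/3781) + 48/(-4002 - 58*1444) = 464/3781 + 48/(-4002 - 83752) = 464/3781 + 48/(-87754) = 464/3781 + 48*(-1/87754) = 464/3781 - 24/43877 = 20268184/165898937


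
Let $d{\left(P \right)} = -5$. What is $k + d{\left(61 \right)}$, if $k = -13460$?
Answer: $-13465$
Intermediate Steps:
$k + d{\left(61 \right)} = -13460 - 5 = -13465$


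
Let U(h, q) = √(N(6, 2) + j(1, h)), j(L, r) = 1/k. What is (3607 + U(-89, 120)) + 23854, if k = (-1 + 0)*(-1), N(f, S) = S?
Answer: 27461 + √3 ≈ 27463.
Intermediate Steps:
k = 1 (k = -1*(-1) = 1)
j(L, r) = 1 (j(L, r) = 1/1 = 1)
U(h, q) = √3 (U(h, q) = √(2 + 1) = √3)
(3607 + U(-89, 120)) + 23854 = (3607 + √3) + 23854 = 27461 + √3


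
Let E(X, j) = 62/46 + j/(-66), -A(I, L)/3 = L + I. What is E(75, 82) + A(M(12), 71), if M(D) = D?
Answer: -188911/759 ≈ -248.89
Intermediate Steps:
A(I, L) = -3*I - 3*L (A(I, L) = -3*(L + I) = -3*(I + L) = -3*I - 3*L)
E(X, j) = 31/23 - j/66 (E(X, j) = 62*(1/46) + j*(-1/66) = 31/23 - j/66)
E(75, 82) + A(M(12), 71) = (31/23 - 1/66*82) + (-3*12 - 3*71) = (31/23 - 41/33) + (-36 - 213) = 80/759 - 249 = -188911/759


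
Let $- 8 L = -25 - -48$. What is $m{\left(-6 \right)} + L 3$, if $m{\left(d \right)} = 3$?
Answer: $- \frac{45}{8} \approx -5.625$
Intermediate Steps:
$L = - \frac{23}{8}$ ($L = - \frac{-25 - -48}{8} = - \frac{-25 + 48}{8} = \left(- \frac{1}{8}\right) 23 = - \frac{23}{8} \approx -2.875$)
$m{\left(-6 \right)} + L 3 = 3 - \frac{69}{8} = - \frac{45}{8}$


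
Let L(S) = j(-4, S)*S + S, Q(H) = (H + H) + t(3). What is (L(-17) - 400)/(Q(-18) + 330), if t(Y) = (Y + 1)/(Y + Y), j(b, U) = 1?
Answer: -651/442 ≈ -1.4729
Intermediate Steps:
t(Y) = (1 + Y)/(2*Y) (t(Y) = (1 + Y)/((2*Y)) = (1 + Y)*(1/(2*Y)) = (1 + Y)/(2*Y))
Q(H) = ⅔ + 2*H (Q(H) = (H + H) + (½)*(1 + 3)/3 = 2*H + (½)*(⅓)*4 = 2*H + ⅔ = ⅔ + 2*H)
L(S) = 2*S (L(S) = 1*S + S = S + S = 2*S)
(L(-17) - 400)/(Q(-18) + 330) = (2*(-17) - 400)/((⅔ + 2*(-18)) + 330) = (-34 - 400)/((⅔ - 36) + 330) = -434/(-106/3 + 330) = -434/884/3 = -434*3/884 = -651/442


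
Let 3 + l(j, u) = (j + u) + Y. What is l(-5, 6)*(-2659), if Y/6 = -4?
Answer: 69134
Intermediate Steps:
Y = -24 (Y = 6*(-4) = -24)
l(j, u) = -27 + j + u (l(j, u) = -3 + ((j + u) - 24) = -3 + (-24 + j + u) = -27 + j + u)
l(-5, 6)*(-2659) = (-27 - 5 + 6)*(-2659) = -26*(-2659) = 69134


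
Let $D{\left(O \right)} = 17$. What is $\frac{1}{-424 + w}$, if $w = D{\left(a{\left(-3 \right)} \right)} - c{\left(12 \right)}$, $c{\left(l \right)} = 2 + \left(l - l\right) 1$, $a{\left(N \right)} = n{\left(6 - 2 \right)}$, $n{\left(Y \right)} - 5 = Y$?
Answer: $- \frac{1}{409} \approx -0.002445$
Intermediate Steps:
$n{\left(Y \right)} = 5 + Y$
$a{\left(N \right)} = 9$ ($a{\left(N \right)} = 5 + \left(6 - 2\right) = 5 + 4 = 9$)
$c{\left(l \right)} = 2$ ($c{\left(l \right)} = 2 + 0 \cdot 1 = 2 + 0 = 2$)
$w = 15$ ($w = 17 - 2 = 15$)
$\frac{1}{-424 + w} = \frac{1}{-424 + 15} = \frac{1}{-409} = - \frac{1}{409}$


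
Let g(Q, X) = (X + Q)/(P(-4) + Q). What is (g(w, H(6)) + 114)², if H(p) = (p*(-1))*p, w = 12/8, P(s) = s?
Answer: 408321/25 ≈ 16333.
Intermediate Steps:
w = 3/2 (w = 12*(⅛) = 3/2 ≈ 1.5000)
H(p) = -p² (H(p) = (-p)*p = -p²)
g(Q, X) = (Q + X)/(-4 + Q) (g(Q, X) = (X + Q)/(-4 + Q) = (Q + X)/(-4 + Q))
(g(w, H(6)) + 114)² = ((3/2 - 1*6²)/(-4 + 3/2) + 114)² = ((3/2 - 1*36)/(-5/2) + 114)² = (-2*(3/2 - 36)/5 + 114)² = (-⅖*(-69/2) + 114)² = (69/5 + 114)² = (639/5)² = 408321/25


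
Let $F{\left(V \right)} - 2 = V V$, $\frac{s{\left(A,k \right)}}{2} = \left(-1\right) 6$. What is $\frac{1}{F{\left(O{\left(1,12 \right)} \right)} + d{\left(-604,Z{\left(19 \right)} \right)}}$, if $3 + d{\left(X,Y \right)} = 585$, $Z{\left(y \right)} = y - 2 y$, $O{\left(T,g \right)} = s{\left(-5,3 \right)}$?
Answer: $\frac{1}{728} \approx 0.0013736$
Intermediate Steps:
$s{\left(A,k \right)} = -12$ ($s{\left(A,k \right)} = 2 \left(\left(-1\right) 6\right) = 2 \left(-6\right) = -12$)
$O{\left(T,g \right)} = -12$
$Z{\left(y \right)} = - y$
$F{\left(V \right)} = 2 + V^{2}$ ($F{\left(V \right)} = 2 + V V = 2 + V^{2}$)
$d{\left(X,Y \right)} = 582$ ($d{\left(X,Y \right)} = -3 + 585 = 582$)
$\frac{1}{F{\left(O{\left(1,12 \right)} \right)} + d{\left(-604,Z{\left(19 \right)} \right)}} = \frac{1}{\left(2 + \left(-12\right)^{2}\right) + 582} = \frac{1}{\left(2 + 144\right) + 582} = \frac{1}{146 + 582} = \frac{1}{728}$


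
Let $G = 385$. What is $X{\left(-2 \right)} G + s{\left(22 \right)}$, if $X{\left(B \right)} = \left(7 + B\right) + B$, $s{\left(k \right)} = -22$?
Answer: $1133$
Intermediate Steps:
$X{\left(B \right)} = 7 + 2 B$
$X{\left(-2 \right)} G + s{\left(22 \right)} = \left(7 + 2 \left(-2\right)\right) 385 - 22 = \left(7 - 4\right) 385 - 22 = 3 \cdot 385 - 22 = 1155 - 22 = 1133$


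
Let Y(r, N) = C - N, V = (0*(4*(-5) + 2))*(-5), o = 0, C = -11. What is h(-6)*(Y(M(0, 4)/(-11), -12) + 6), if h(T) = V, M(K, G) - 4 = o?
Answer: 0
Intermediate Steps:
M(K, G) = 4 (M(K, G) = 4 + 0 = 4)
V = 0 (V = (0*(-20 + 2))*(-5) = (0*(-18))*(-5) = 0*(-5) = 0)
h(T) = 0
Y(r, N) = -11 - N
h(-6)*(Y(M(0, 4)/(-11), -12) + 6) = 0*((-11 - 1*(-12)) + 6) = 0*((-11 + 12) + 6) = 0*(1 + 6) = 0*7 = 0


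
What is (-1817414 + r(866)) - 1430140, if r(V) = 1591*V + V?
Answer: -1868882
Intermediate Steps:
r(V) = 1592*V
(-1817414 + r(866)) - 1430140 = (-1817414 + 1592*866) - 1430140 = (-1817414 + 1378672) - 1430140 = -438742 - 1430140 = -1868882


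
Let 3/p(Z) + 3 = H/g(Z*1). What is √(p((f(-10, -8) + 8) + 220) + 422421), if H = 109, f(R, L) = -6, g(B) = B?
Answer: √131055321867/557 ≈ 649.94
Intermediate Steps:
p(Z) = 3/(-3 + 109/Z) (p(Z) = 3/(-3 + 109/((Z*1))) = 3/(-3 + 109/Z))
√(p((f(-10, -8) + 8) + 220) + 422421) = √(-3*((-6 + 8) + 220)/(-109 + 3*((-6 + 8) + 220)) + 422421) = √(-3*(2 + 220)/(-109 + 3*(2 + 220)) + 422421) = √(-3*222/(-109 + 3*222) + 422421) = √(-3*222/(-109 + 666) + 422421) = √(-3*222/557 + 422421) = √(-3*222*1/557 + 422421) = √(-666/557 + 422421) = √(235287831/557) = √131055321867/557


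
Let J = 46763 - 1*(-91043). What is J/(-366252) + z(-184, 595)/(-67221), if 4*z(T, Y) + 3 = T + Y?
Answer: -516711935/1367768094 ≈ -0.37778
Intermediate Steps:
J = 137806 (J = 46763 + 91043 = 137806)
z(T, Y) = -¾ + T/4 + Y/4 (z(T, Y) = -¾ + (T + Y)/4 = -¾ + (T/4 + Y/4) = -¾ + T/4 + Y/4)
J/(-366252) + z(-184, 595)/(-67221) = 137806/(-366252) + (-¾ + (¼)*(-184) + (¼)*595)/(-67221) = 137806*(-1/366252) + (-¾ - 46 + 595/4)*(-1/67221) = -68903/183126 + 102*(-1/67221) = -68903/183126 - 34/22407 = -516711935/1367768094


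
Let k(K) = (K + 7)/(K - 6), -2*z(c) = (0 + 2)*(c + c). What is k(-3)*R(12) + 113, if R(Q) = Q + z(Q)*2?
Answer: 129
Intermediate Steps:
z(c) = -2*c (z(c) = -(0 + 2)*(c + c)/2 = -2*c)
k(K) = (7 + K)/(-6 + K)
R(Q) = -3*Q (R(Q) = Q - 2*Q*2 = Q - 4*Q = -3*Q)
k(-3)*R(12) + 113 = ((7 - 3)/(-6 - 3))*(-3*12) + 113 = (4/(-9))*(-36) + 113 = -⅑*4*(-36) + 113 = -4/9*(-36) + 113 = 16 + 113 = 129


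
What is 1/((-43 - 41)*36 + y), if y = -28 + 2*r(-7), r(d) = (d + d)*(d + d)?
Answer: -1/2660 ≈ -0.00037594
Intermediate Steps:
r(d) = 4*d² (r(d) = (2*d)*(2*d) = 4*d²)
y = 364 (y = -28 + 2*(4*(-7)²) = -28 + 2*(4*49) = -28 + 2*196 = -28 + 392 = 364)
1/((-43 - 41)*36 + y) = 1/((-43 - 41)*36 + 364) = 1/(-84*36 + 364) = 1/(-3024 + 364) = 1/(-2660) = -1/2660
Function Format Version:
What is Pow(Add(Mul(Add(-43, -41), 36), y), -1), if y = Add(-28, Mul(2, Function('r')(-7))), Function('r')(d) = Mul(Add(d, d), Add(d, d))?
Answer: Rational(-1, 2660) ≈ -0.00037594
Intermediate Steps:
Function('r')(d) = Mul(4, Pow(d, 2)) (Function('r')(d) = Mul(Mul(2, d), Mul(2, d)) = Mul(4, Pow(d, 2)))
y = 364 (y = Add(-28, Mul(2, Mul(4, Pow(-7, 2)))) = Add(-28, Mul(2, Mul(4, 49))) = Add(-28, Mul(2, 196)) = Add(-28, 392) = 364)
Pow(Add(Mul(Add(-43, -41), 36), y), -1) = Pow(Add(Mul(Add(-43, -41), 36), 364), -1) = Pow(Add(Mul(-84, 36), 364), -1) = Pow(Add(-3024, 364), -1) = Pow(-2660, -1) = Rational(-1, 2660)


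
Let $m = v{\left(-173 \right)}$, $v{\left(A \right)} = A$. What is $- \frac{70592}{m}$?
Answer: $\frac{70592}{173} \approx 408.05$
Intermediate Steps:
$m = -173$
$- \frac{70592}{m} = - \frac{70592}{-173} = \left(-70592\right) \left(- \frac{1}{173}\right) = \frac{70592}{173}$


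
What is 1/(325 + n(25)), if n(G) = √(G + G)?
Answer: 13/4223 - √2/21115 ≈ 0.0030114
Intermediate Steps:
n(G) = √2*√G (n(G) = √(2*G) = √2*√G)
1/(325 + n(25)) = 1/(325 + √2*√25) = 1/(325 + √2*5) = 1/(325 + 5*√2)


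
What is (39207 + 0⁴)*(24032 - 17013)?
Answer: 275193933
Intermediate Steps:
(39207 + 0⁴)*(24032 - 17013) = (39207 + 0)*7019 = 39207*7019 = 275193933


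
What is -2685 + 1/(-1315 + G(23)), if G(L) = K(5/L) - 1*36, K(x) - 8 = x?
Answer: -82923563/30884 ≈ -2685.0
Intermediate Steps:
K(x) = 8 + x
G(L) = -28 + 5/L (G(L) = (8 + 5/L) - 1*36 = (8 + 5/L) - 36 = -28 + 5/L)
-2685 + 1/(-1315 + G(23)) = -2685 + 1/(-1315 + (-28 + 5/23)) = -2685 + 1/(-1315 - 639/23) = -2685 + 1/(-30884/23) = -2685 - 23/30884 = -82923563/30884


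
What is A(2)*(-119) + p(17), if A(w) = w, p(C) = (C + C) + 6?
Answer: -198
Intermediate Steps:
p(C) = 6 + 2*C (p(C) = 2*C + 6 = 6 + 2*C)
A(2)*(-119) + p(17) = 2*(-119) + (6 + 2*17) = -238 + (6 + 34) = -238 + 40 = -198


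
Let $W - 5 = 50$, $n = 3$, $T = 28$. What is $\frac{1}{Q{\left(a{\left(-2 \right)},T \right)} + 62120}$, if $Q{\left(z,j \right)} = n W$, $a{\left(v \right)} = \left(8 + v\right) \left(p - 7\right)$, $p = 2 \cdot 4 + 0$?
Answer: $\frac{1}{62285} \approx 1.6055 \cdot 10^{-5}$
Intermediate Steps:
$W = 55$ ($W = 5 + 50 = 55$)
$p = 8$ ($p = 8 + 0 = 8$)
$a{\left(v \right)} = 8 + v$ ($a{\left(v \right)} = \left(8 + v\right) \left(8 - 7\right) = \left(8 + v\right) 1 = 8 + v$)
$Q{\left(z,j \right)} = 165$ ($Q{\left(z,j \right)} = 3 \cdot 55 = 165$)
$\frac{1}{Q{\left(a{\left(-2 \right)},T \right)} + 62120} = \frac{1}{165 + 62120} = \frac{1}{62285}$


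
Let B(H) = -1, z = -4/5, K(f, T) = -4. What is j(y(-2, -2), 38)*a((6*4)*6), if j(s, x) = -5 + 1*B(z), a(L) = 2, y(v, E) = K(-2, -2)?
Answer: -12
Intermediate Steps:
z = -4/5 (z = -4*1/5 = -4/5 ≈ -0.80000)
y(v, E) = -4
j(s, x) = -6 (j(s, x) = -5 + 1*(-1) = -5 - 1 = -6)
j(y(-2, -2), 38)*a((6*4)*6) = -6*2 = -12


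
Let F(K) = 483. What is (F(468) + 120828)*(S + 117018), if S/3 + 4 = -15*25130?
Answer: -122990429484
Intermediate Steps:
S = -1130862 (S = -12 + 3*(-15*25130) = -12 + 3*(-376950) = -12 - 1130850 = -1130862)
(F(468) + 120828)*(S + 117018) = (483 + 120828)*(-1130862 + 117018) = 121311*(-1013844) = -122990429484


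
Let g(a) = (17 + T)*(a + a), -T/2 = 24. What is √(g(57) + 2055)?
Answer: I*√1479 ≈ 38.458*I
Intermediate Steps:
T = -48 (T = -2*24 = -48)
g(a) = -62*a (g(a) = (17 - 48)*(a + a) = -62*a)
√(g(57) + 2055) = √(-62*57 + 2055) = √(-3534 + 2055) = √(-1479) = I*√1479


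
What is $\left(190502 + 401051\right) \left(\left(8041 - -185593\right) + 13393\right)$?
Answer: $122467442931$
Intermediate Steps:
$\left(190502 + 401051\right) \left(\left(8041 - -185593\right) + 13393\right) = 591553 \left(\left(8041 + 185593\right) + 13393\right) = 591553 \left(193634 + 13393\right) = 591553 \cdot 207027 = 122467442931$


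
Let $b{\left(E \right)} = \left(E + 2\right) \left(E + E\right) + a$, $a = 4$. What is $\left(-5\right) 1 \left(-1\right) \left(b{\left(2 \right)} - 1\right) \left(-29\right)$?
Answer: $-2755$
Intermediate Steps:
$b{\left(E \right)} = 4 + 2 E \left(2 + E\right)$ ($b{\left(E \right)} = \left(E + 2\right) \left(E + E\right) + 4 = \left(2 + E\right) 2 E + 4 = 2 E \left(2 + E\right) + 4 = 4 + 2 E \left(2 + E\right)$)
$\left(-5\right) 1 \left(-1\right) \left(b{\left(2 \right)} - 1\right) \left(-29\right) = \left(-5\right) 1 \left(-1\right) \left(\left(4 + 2 \cdot 2^{2} + 4 \cdot 2\right) - 1\right) \left(-29\right) = \left(-5\right) \left(-1\right) \left(\left(4 + 2 \cdot 4 + 8\right) - 1\right) \left(-29\right) = 5 \left(\left(4 + 8 + 8\right) - 1\right) \left(-29\right) = 5 \left(20 - 1\right) \left(-29\right) = 5 \cdot 19 \left(-29\right) = 95 \left(-29\right) = -2755$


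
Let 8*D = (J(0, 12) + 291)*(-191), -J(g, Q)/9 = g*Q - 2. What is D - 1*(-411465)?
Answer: 3232701/8 ≈ 4.0409e+5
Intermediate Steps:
J(g, Q) = 18 - 9*Q*g (J(g, Q) = -9*(g*Q - 2) = -9*(Q*g - 2) = -9*(-2 + Q*g) = 18 - 9*Q*g)
D = -59019/8 (D = (((18 - 9*12*0) + 291)*(-191))/8 = (((18 + 0) + 291)*(-191))/8 = ((18 + 291)*(-191))/8 = (309*(-191))/8 = (⅛)*(-59019) = -59019/8 ≈ -7377.4)
D - 1*(-411465) = -59019/8 - 1*(-411465) = -59019/8 + 411465 = 3232701/8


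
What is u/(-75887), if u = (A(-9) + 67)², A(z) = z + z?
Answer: -343/10841 ≈ -0.031639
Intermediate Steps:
A(z) = 2*z
u = 2401 (u = (2*(-9) + 67)² = (-18 + 67)² = 49² = 2401)
u/(-75887) = 2401/(-75887) = 2401*(-1/75887) = -343/10841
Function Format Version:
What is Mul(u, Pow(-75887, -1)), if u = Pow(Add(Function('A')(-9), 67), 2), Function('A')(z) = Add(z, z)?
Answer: Rational(-343, 10841) ≈ -0.031639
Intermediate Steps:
Function('A')(z) = Mul(2, z)
u = 2401 (u = Pow(Add(Mul(2, -9), 67), 2) = Pow(Add(-18, 67), 2) = Pow(49, 2) = 2401)
Mul(u, Pow(-75887, -1)) = Mul(2401, Pow(-75887, -1)) = Mul(2401, Rational(-1, 75887)) = Rational(-343, 10841)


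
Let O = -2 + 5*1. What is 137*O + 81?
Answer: 492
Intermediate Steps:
O = 3 (O = -2 + 5 = 3)
137*O + 81 = 137*3 + 81 = 411 + 81 = 492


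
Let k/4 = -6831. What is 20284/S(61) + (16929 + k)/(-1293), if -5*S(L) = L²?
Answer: -30818755/1603751 ≈ -19.217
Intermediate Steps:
S(L) = -L²/5
k = -27324 (k = 4*(-6831) = -27324)
20284/S(61) + (16929 + k)/(-1293) = 20284/((-⅕*61²)) + (16929 - 27324)/(-1293) = 20284/((-⅕*3721)) - 10395*(-1/1293) = 20284/(-3721/5) + 3465/431 = 20284*(-5/3721) + 3465/431 = -101420/3721 + 3465/431 = -30818755/1603751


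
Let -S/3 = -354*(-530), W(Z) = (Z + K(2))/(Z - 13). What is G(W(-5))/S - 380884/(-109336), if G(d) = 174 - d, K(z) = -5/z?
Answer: 321548083999/92311291440 ≈ 3.4833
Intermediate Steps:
W(Z) = (-5/2 + Z)/(-13 + Z) (W(Z) = (Z - 5/2)/(Z - 13) = (Z - 5*½)/(-13 + Z) = (Z - 5/2)/(-13 + Z) = (-5/2 + Z)/(-13 + Z))
S = -562860 (S = -(-1062)*(-530) = -3*187620 = -562860)
G(W(-5))/S - 380884/(-109336) = (174 - (-5/2 - 5)/(-13 - 5))/(-562860) - 380884/(-109336) = (174 - (-15)/((-18)*2))*(-1/562860) - 380884*(-1/109336) = (174 - (-1)*(-15)/(18*2))*(-1/562860) + 95221/27334 = (174 - 1*5/12)*(-1/562860) + 95221/27334 = (174 - 5/12)*(-1/562860) + 95221/27334 = (2083/12)*(-1/562860) + 95221/27334 = -2083/6754320 + 95221/27334 = 321548083999/92311291440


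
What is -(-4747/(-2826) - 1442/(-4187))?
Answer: -23950781/11832462 ≈ -2.0242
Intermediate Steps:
-(-4747/(-2826) - 1442/(-4187)) = -(-4747*(-1/2826) - 1442*(-1/4187)) = -(4747/2826 + 1442/4187) = -1*23950781/11832462 = -23950781/11832462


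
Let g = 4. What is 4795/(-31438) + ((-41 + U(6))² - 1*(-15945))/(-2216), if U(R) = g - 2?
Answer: -139930457/17416652 ≈ -8.0343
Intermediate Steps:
U(R) = 2 (U(R) = 4 - 2 = 2)
4795/(-31438) + ((-41 + U(6))² - 1*(-15945))/(-2216) = 4795/(-31438) + ((-41 + 2)² - 1*(-15945))/(-2216) = 4795*(-1/31438) + ((-39)² + 15945)*(-1/2216) = -4795/31438 + (1521 + 15945)*(-1/2216) = -4795/31438 + 17466*(-1/2216) = -4795/31438 - 8733/1108 = -139930457/17416652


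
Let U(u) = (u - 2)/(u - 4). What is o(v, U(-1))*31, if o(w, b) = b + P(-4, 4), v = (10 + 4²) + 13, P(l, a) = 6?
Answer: 1023/5 ≈ 204.60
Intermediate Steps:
U(u) = (-2 + u)/(-4 + u)
v = 39 (v = (10 + 16) + 13 = 26 + 13 = 39)
o(w, b) = 6 + b (o(w, b) = b + 6 = 6 + b)
o(v, U(-1))*31 = (6 + (-2 - 1)/(-4 - 1))*31 = (6 - 3/(-5))*31 = (6 - ⅕*(-3))*31 = (6 + ⅗)*31 = (33/5)*31 = 1023/5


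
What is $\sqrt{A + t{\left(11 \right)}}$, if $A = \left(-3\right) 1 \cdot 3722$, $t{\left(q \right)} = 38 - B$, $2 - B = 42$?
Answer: $12 i \sqrt{77} \approx 105.3 i$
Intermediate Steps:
$B = -40$ ($B = 2 - 42 = -40$)
$t{\left(q \right)} = 78$ ($t{\left(q \right)} = 38 - -40 = 38 + 40 = 78$)
$A = -11166$ ($A = \left(-3\right) 3722 = -11166$)
$\sqrt{A + t{\left(11 \right)}} = \sqrt{-11166 + 78} = \sqrt{-11088} = 12 i \sqrt{77}$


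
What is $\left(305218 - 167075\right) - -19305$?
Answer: $157448$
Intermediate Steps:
$\left(305218 - 167075\right) - -19305 = 138143 + 19305 = 157448$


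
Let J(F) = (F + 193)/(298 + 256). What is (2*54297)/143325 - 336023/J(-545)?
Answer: 1482275181791/2802800 ≈ 5.2886e+5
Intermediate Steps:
J(F) = 193/554 + F/554 (J(F) = (193 + F)/554 = (193 + F)*(1/554) = 193/554 + F/554)
(2*54297)/143325 - 336023/J(-545) = (2*54297)/143325 - 336023/(193/554 + (1/554)*(-545)) = 108594*(1/143325) - 336023/(193/554 - 545/554) = 12066/15925 - 336023/(-176/277) = 12066/15925 - 336023*(-277/176) = 12066/15925 + 93078371/176 = 1482275181791/2802800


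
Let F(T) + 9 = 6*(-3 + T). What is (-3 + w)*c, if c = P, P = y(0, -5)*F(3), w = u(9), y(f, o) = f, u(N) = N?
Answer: 0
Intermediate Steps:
w = 9
F(T) = -27 + 6*T (F(T) = -9 + 6*(-3 + T) = -9 + (-18 + 6*T) = -27 + 6*T)
P = 0 (P = 0*(-27 + 6*3) = 0*(-27 + 18) = 0*(-9) = 0)
c = 0
(-3 + w)*c = (-3 + 9)*0 = 6*0 = 0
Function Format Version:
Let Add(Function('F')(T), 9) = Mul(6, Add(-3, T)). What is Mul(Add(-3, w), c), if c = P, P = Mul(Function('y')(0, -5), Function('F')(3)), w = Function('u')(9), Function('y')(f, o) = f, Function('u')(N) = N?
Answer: 0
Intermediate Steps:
w = 9
Function('F')(T) = Add(-27, Mul(6, T)) (Function('F')(T) = Add(-9, Mul(6, Add(-3, T))) = Add(-9, Add(-18, Mul(6, T))) = Add(-27, Mul(6, T)))
P = 0 (P = Mul(0, Add(-27, Mul(6, 3))) = Mul(0, Add(-27, 18)) = Mul(0, -9) = 0)
c = 0
Mul(Add(-3, w), c) = Mul(Add(-3, 9), 0) = Mul(6, 0) = 0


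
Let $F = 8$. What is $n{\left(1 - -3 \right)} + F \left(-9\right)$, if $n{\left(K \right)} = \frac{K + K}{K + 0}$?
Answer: $-70$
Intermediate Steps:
$n{\left(K \right)} = 2$ ($n{\left(K \right)} = \frac{2 K}{K} = 2$)
$n{\left(1 - -3 \right)} + F \left(-9\right) = 2 + 8 \left(-9\right) = 2 - 72 = -70$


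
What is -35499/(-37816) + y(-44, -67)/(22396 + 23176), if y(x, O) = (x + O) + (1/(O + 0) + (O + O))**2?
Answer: 2573025467871/1934030381432 ≈ 1.3304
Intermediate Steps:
y(x, O) = O + x + (1/O + 2*O)**2 (y(x, O) = (O + x) + (1/O + 2*O)**2 = O + x + (1/O + 2*O)**2)
-35499/(-37816) + y(-44, -67)/(22396 + 23176) = -35499/(-37816) + (-67 - 44 + (1 + 2*(-67)**2)**2/(-67)**2)/(22396 + 23176) = -35499*(-1/37816) + (-67 - 44 + (1 + 2*4489)**2/4489)/45572 = 35499/37816 + (-67 - 44 + (1 + 8978)**2/4489)*(1/45572) = 35499/37816 + (-67 - 44 + (1/4489)*8979**2)*(1/45572) = 35499/37816 + (-67 - 44 + (1/4489)*80622441)*(1/45572) = 35499/37816 + (-67 - 44 + 80622441/4489)*(1/45572) = 35499/37816 + (80124162/4489)*(1/45572) = 35499/37816 + 40062081/102286354 = 2573025467871/1934030381432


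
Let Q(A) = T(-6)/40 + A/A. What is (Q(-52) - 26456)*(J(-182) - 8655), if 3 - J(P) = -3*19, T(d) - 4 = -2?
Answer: 909521181/4 ≈ 2.2738e+8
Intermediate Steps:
T(d) = 2 (T(d) = 4 - 2 = 2)
J(P) = 60 (J(P) = 3 - (-3)*19 = 3 - 1*(-57) = 3 + 57 = 60)
Q(A) = 21/20 (Q(A) = 2/40 + A/A = 2*(1/40) + 1 = 1/20 + 1 = 21/20)
(Q(-52) - 26456)*(J(-182) - 8655) = (21/20 - 26456)*(60 - 8655) = -529099/20*(-8595) = 909521181/4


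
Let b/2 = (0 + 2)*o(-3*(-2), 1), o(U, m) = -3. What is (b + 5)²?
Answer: 49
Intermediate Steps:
b = -12 (b = 2*((0 + 2)*(-3)) = 2*(2*(-3)) = 2*(-6) = -12)
(b + 5)² = (-12 + 5)² = (-7)² = 49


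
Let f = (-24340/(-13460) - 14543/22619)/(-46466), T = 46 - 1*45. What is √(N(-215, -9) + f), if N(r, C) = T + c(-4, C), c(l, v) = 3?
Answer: √500316450451871205690482/353666363771 ≈ 2.0000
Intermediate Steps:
T = 1 (T = 46 - 45 = 1)
N(r, C) = 4 (N(r, C) = 1 + 3 = 4)
f = -8869942/353666363771 (f = (-24340*(-1/13460) - 14543*1/22619)*(-1/46466) = (1217/673 - 14543/22619)*(-1/46466) = (17739884/15222587)*(-1/46466) = -8869942/353666363771 ≈ -2.5080e-5)
√(N(-215, -9) + f) = √(4 - 8869942/353666363771) = √(1414656585142/353666363771) = √500316450451871205690482/353666363771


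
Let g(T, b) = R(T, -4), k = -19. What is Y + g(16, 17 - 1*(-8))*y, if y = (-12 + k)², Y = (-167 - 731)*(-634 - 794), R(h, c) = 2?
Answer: 1284266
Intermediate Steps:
g(T, b) = 2
Y = 1282344 (Y = -898*(-1428) = 1282344)
y = 961 (y = (-12 - 19)² = (-31)² = 961)
Y + g(16, 17 - 1*(-8))*y = 1282344 + 2*961 = 1282344 + 1922 = 1284266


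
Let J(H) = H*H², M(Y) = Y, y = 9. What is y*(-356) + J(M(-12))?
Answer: -4932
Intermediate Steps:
J(H) = H³
y*(-356) + J(M(-12)) = 9*(-356) + (-12)³ = -3204 - 1728 = -4932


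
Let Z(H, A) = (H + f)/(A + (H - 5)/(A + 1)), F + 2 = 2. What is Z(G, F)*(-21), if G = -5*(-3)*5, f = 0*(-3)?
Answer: -45/2 ≈ -22.500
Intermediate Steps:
F = 0 (F = -2 + 2 = 0)
f = 0
G = 75 (G = 15*5 = 75)
Z(H, A) = H/(A + (-5 + H)/(1 + A)) (Z(H, A) = (H + 0)/(A + (H - 5)/(A + 1)) = H/(A + (-5 + H)/(1 + A)))
Z(G, F)*(-21) = (75*(1 + 0)/(-5 + 0 + 75 + 0**2))*(-21) = (75*1/(-5 + 0 + 75 + 0))*(-21) = (75*1/70)*(-21) = (75*(1/70)*1)*(-21) = (15/14)*(-21) = -45/2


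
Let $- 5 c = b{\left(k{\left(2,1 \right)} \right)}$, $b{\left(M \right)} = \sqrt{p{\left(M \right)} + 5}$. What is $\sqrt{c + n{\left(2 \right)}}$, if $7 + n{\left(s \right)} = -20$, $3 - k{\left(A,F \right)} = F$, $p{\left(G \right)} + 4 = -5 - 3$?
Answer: $\frac{\sqrt{-675 - 5 i \sqrt{7}}}{5} \approx 0.050915 - 5.1964 i$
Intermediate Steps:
$p{\left(G \right)} = -12$ ($p{\left(G \right)} = -4 - 8 = -12$)
$k{\left(A,F \right)} = 3 - F$
$b{\left(M \right)} = i \sqrt{7}$ ($b{\left(M \right)} = \sqrt{-12 + 5} = \sqrt{-7} = i \sqrt{7}$)
$n{\left(s \right)} = -27$ ($n{\left(s \right)} = -7 - 20 = -27$)
$c = - \frac{i \sqrt{7}}{5} \approx - 0.52915 i$
$\sqrt{c + n{\left(2 \right)}} = \sqrt{- \frac{i \sqrt{7}}{5} - 27} = \sqrt{-27 - \frac{i \sqrt{7}}{5}}$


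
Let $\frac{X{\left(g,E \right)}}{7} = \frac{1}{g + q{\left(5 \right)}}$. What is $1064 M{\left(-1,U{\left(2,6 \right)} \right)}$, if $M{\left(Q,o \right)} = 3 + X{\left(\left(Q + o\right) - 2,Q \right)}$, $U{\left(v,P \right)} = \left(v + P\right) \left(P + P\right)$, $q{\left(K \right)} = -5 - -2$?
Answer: $\frac{147364}{45} \approx 3274.8$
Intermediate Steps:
$q{\left(K \right)} = -3$ ($q{\left(K \right)} = -5 + 2 = -3$)
$U{\left(v,P \right)} = 2 P \left(P + v\right)$ ($U{\left(v,P \right)} = \left(P + v\right) 2 P = 2 P \left(P + v\right)$)
$X{\left(g,E \right)} = \frac{7}{-3 + g}$ ($X{\left(g,E \right)} = \frac{7}{g - 3} = \frac{7}{-3 + g}$)
$M{\left(Q,o \right)} = 3 + \frac{7}{-5 + Q + o}$ ($M{\left(Q,o \right)} = 3 + \frac{7}{-3 - \left(2 - Q - o\right)} = 3 + \frac{7}{-3 + \left(-2 + Q + o\right)} = 3 + \frac{7}{-5 + Q + o}$)
$1064 M{\left(-1,U{\left(2,6 \right)} \right)} = 1064 \left(3 + \frac{7}{-5 - 1 + 2 \cdot 6 \left(6 + 2\right)}\right) = 1064 \left(3 + \frac{7}{-5 - 1 + 2 \cdot 6 \cdot 8}\right) = 1064 \left(3 + \frac{7}{-5 - 1 + 96}\right) = 1064 \left(3 + \frac{7}{90}\right) = 1064 \cdot \frac{277}{90} = \frac{147364}{45}$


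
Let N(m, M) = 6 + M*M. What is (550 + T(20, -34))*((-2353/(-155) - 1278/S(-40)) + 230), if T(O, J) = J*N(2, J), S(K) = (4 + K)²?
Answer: -17694795023/1860 ≈ -9.5133e+6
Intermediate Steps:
N(m, M) = 6 + M²
T(O, J) = J*(6 + J²)
(550 + T(20, -34))*((-2353/(-155) - 1278/S(-40)) + 230) = (550 - 34*(6 + (-34)²))*((-2353/(-155) - 1278/(4 - 40)²) + 230) = (550 - 34*(6 + 1156))*((-2353*(-1/155) - 1278/((-36)²)) + 230) = (550 - 34*1162)*((2353/155 - 1278/1296) + 230) = (550 - 39508)*((2353/155 - 1278*1/1296) + 230) = -38958*((2353/155 - 71/72) + 230) = -38958*(158411/11160 + 230) = -38958*2725211/11160 = -17694795023/1860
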